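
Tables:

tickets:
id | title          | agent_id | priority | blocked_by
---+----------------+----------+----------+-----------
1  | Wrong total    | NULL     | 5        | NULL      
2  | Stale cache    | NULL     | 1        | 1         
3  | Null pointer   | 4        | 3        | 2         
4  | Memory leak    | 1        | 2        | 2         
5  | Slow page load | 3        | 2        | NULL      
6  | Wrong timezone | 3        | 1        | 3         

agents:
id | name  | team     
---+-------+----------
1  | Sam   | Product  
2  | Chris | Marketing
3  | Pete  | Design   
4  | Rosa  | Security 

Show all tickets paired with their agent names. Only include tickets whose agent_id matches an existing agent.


INNER JOIN keeps only tickets rows whose agent_id matches an id in agents. Walk through each ticket:
  - ticket 1 (Wrong total): agent_id=NULL, no match -> dropped
  - ticket 2 (Stale cache): agent_id=NULL, no match -> dropped
  - ticket 3 (Null pointer): agent_id=4 -> matches Rosa
  - ticket 4 (Memory leak): agent_id=1 -> matches Sam
  - ticket 5 (Slow page load): agent_id=3 -> matches Pete
  - ticket 6 (Wrong timezone): agent_id=3 -> matches Pete
So 2 of 6 rows are dropped.

SQL:
SELECT a.title, b.name AS agent
FROM tickets a
INNER JOIN agents b ON a.agent_id = b.id

Result:
title          | agent
---------------+------
Null pointer   | Rosa 
Memory leak    | Sam  
Slow page load | Pete 
Wrong timezone | Pete 


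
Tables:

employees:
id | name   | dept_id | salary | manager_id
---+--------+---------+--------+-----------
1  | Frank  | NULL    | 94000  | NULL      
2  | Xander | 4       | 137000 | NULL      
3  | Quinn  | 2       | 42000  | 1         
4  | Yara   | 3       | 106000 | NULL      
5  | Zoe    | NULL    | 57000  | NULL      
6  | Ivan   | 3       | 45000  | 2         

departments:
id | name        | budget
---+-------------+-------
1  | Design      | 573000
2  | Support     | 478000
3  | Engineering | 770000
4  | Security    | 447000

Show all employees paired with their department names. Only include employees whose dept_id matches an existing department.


INNER JOIN keeps only employees rows whose dept_id matches an id in departments. Walk through each employee:
  - employee 1 (Frank): dept_id=NULL, no match -> dropped
  - employee 2 (Xander): dept_id=4 -> matches Security
  - employee 3 (Quinn): dept_id=2 -> matches Support
  - employee 4 (Yara): dept_id=3 -> matches Engineering
  - employee 5 (Zoe): dept_id=NULL, no match -> dropped
  - employee 6 (Ivan): dept_id=3 -> matches Engineering
So 2 of 6 rows are dropped.

SQL:
SELECT a.name, b.name AS department
FROM employees a
INNER JOIN departments b ON a.dept_id = b.id

Result:
name   | department 
-------+------------
Xander | Security   
Quinn  | Support    
Yara   | Engineering
Ivan   | Engineering


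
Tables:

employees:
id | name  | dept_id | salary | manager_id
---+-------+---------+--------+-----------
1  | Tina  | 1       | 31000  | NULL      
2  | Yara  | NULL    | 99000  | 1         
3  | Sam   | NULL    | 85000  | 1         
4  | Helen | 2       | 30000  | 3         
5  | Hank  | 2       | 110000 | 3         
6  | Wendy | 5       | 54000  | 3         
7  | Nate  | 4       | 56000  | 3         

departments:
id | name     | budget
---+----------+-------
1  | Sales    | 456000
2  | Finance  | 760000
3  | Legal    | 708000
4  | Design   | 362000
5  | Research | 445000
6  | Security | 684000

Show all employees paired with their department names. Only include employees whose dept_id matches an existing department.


INNER JOIN keeps only employees rows whose dept_id matches an id in departments. Walk through each employee:
  - employee 1 (Tina): dept_id=1 -> matches Sales
  - employee 2 (Yara): dept_id=NULL, no match -> dropped
  - employee 3 (Sam): dept_id=NULL, no match -> dropped
  - employee 4 (Helen): dept_id=2 -> matches Finance
  - employee 5 (Hank): dept_id=2 -> matches Finance
  - employee 6 (Wendy): dept_id=5 -> matches Research
  - employee 7 (Nate): dept_id=4 -> matches Design
So 2 of 7 rows are dropped.

SQL:
SELECT a.name, b.name AS department
FROM employees a
INNER JOIN departments b ON a.dept_id = b.id

Result:
name  | department
------+-----------
Tina  | Sales     
Helen | Finance   
Hank  | Finance   
Wendy | Research  
Nate  | Design    


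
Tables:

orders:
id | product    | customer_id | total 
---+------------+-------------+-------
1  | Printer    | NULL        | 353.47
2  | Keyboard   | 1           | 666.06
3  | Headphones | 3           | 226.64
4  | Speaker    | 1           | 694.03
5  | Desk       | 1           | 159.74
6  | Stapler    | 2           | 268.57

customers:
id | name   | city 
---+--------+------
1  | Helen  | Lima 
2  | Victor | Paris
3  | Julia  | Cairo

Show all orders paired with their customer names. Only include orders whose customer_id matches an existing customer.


INNER JOIN keeps only orders rows whose customer_id matches an id in customers. Walk through each order:
  - order 1 (Printer): customer_id=NULL, no match -> dropped
  - order 2 (Keyboard): customer_id=1 -> matches Helen
  - order 3 (Headphones): customer_id=3 -> matches Julia
  - order 4 (Speaker): customer_id=1 -> matches Helen
  - order 5 (Desk): customer_id=1 -> matches Helen
  - order 6 (Stapler): customer_id=2 -> matches Victor
So 1 of 6 rows is dropped.

SQL:
SELECT a.product, b.name AS customer
FROM orders a
INNER JOIN customers b ON a.customer_id = b.id

Result:
product    | customer
-----------+---------
Keyboard   | Helen   
Headphones | Julia   
Speaker    | Helen   
Desk       | Helen   
Stapler    | Victor  


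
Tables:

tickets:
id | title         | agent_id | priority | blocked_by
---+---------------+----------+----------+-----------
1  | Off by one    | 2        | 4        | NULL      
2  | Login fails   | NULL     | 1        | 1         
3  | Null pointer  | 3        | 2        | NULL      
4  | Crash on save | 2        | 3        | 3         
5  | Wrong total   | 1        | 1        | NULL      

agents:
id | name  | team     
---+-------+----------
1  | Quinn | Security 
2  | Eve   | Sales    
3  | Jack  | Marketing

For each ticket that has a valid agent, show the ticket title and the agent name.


INNER JOIN keeps only tickets rows whose agent_id matches an id in agents. Walk through each ticket:
  - ticket 1 (Off by one): agent_id=2 -> matches Eve
  - ticket 2 (Login fails): agent_id=NULL, no match -> dropped
  - ticket 3 (Null pointer): agent_id=3 -> matches Jack
  - ticket 4 (Crash on save): agent_id=2 -> matches Eve
  - ticket 5 (Wrong total): agent_id=1 -> matches Quinn
So 1 of 5 rows is dropped.

SQL:
SELECT a.title, b.name AS agent
FROM tickets a
INNER JOIN agents b ON a.agent_id = b.id

Result:
title         | agent
--------------+------
Off by one    | Eve  
Null pointer  | Jack 
Crash on save | Eve  
Wrong total   | Quinn


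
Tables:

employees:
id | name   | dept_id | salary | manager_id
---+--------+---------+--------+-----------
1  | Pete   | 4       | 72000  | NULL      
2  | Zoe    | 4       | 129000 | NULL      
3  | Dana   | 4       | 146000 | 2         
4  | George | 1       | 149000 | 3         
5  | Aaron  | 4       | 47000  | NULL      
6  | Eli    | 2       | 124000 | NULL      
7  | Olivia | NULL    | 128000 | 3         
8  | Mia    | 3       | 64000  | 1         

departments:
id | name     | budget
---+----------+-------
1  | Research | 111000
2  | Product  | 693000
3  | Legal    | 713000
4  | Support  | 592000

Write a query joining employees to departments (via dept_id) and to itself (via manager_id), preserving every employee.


Two LEFT JOINs from the same base table employees: one to departments via dept_id, one to employees itself via manager_id. Both are LEFT so every employee is preserved.
Match against departments:
  - employee 1 (Pete): dept_id=4 -> matches Support
  - employee 2 (Zoe): dept_id=4 -> matches Support
  - employee 3 (Dana): dept_id=4 -> matches Support
  - employee 4 (George): dept_id=1 -> matches Research
  - employee 5 (Aaron): dept_id=4 -> matches Support
  - employee 6 (Eli): dept_id=2 -> matches Product
  - employee 7 (Olivia): dept_id=NULL, no match -> kept with NULL
  - employee 8 (Mia): dept_id=3 -> matches Legal
Match against employees (self):
  - employee 1 (Pete): manager_id=NULL -> NULL
  - employee 2 (Zoe): manager_id=NULL -> NULL
  - employee 3 (Dana): manager_id=2 -> Zoe
  - employee 4 (George): manager_id=3 -> Dana
  - employee 5 (Aaron): manager_id=NULL -> NULL
  - employee 6 (Eli): manager_id=NULL -> NULL
  - employee 7 (Olivia): manager_id=3 -> Dana
  - employee 8 (Mia): manager_id=1 -> Pete

SQL:
SELECT a.name, b.name AS department, c.name AS manager
FROM employees a
LEFT JOIN departments b ON a.dept_id = b.id
LEFT JOIN employees c ON a.manager_id = c.id

Result:
name   | department | manager
-------+------------+--------
Pete   | Support    | NULL   
Zoe    | Support    | NULL   
Dana   | Support    | Zoe    
George | Research   | Dana   
Aaron  | Support    | NULL   
Eli    | Product    | NULL   
Olivia | NULL       | Dana   
Mia    | Legal      | Pete   


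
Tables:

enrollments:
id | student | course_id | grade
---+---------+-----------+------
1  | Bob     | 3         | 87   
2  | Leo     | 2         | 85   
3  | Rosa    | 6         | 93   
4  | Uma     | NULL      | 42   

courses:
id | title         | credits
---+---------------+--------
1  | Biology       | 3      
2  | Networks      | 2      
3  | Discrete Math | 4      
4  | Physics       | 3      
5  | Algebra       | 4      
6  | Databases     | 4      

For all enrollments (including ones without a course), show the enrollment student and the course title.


LEFT JOIN keeps every row from enrollments (the left table); where course_id has no match in courses, the course columns become NULL. Walk through each enrollment:
  - enrollment 1 (Bob): course_id=3 -> matches Discrete Math
  - enrollment 2 (Leo): course_id=2 -> matches Networks
  - enrollment 3 (Rosa): course_id=6 -> matches Databases
  - enrollment 4 (Uma): course_id=NULL, no match -> kept with NULL
All 4 rows appear; 1 has NULL course.

SQL:
SELECT a.student, b.title AS course
FROM enrollments a
LEFT JOIN courses b ON a.course_id = b.id

Result:
student | course       
--------+--------------
Bob     | Discrete Math
Leo     | Networks     
Rosa    | Databases    
Uma     | NULL         


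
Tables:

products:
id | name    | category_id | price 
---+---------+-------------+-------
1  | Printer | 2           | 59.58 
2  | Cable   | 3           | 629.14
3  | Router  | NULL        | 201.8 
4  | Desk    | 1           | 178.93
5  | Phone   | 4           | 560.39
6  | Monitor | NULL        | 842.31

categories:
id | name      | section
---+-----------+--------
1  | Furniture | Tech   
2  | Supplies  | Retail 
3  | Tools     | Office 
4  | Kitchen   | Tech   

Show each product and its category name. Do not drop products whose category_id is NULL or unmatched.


LEFT JOIN keeps every row from products (the left table); where category_id has no match in categories, the category columns become NULL. Walk through each product:
  - product 1 (Printer): category_id=2 -> matches Supplies
  - product 2 (Cable): category_id=3 -> matches Tools
  - product 3 (Router): category_id=NULL, no match -> kept with NULL
  - product 4 (Desk): category_id=1 -> matches Furniture
  - product 5 (Phone): category_id=4 -> matches Kitchen
  - product 6 (Monitor): category_id=NULL, no match -> kept with NULL
All 6 rows appear; 2 have NULL category.

SQL:
SELECT a.name, b.name AS category
FROM products a
LEFT JOIN categories b ON a.category_id = b.id

Result:
name    | category 
--------+----------
Printer | Supplies 
Cable   | Tools    
Router  | NULL     
Desk    | Furniture
Phone   | Kitchen  
Monitor | NULL     


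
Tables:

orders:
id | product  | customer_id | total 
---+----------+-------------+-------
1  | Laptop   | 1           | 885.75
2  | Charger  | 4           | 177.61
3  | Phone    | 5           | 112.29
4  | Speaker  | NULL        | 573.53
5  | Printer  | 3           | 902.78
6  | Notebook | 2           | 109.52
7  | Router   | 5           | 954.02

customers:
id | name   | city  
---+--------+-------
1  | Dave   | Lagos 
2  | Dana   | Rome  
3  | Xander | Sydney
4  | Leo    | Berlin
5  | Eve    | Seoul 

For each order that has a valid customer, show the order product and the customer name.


INNER JOIN keeps only orders rows whose customer_id matches an id in customers. Walk through each order:
  - order 1 (Laptop): customer_id=1 -> matches Dave
  - order 2 (Charger): customer_id=4 -> matches Leo
  - order 3 (Phone): customer_id=5 -> matches Eve
  - order 4 (Speaker): customer_id=NULL, no match -> dropped
  - order 5 (Printer): customer_id=3 -> matches Xander
  - order 6 (Notebook): customer_id=2 -> matches Dana
  - order 7 (Router): customer_id=5 -> matches Eve
So 1 of 7 rows is dropped.

SQL:
SELECT a.product, b.name AS customer
FROM orders a
INNER JOIN customers b ON a.customer_id = b.id

Result:
product  | customer
---------+---------
Laptop   | Dave    
Charger  | Leo     
Phone    | Eve     
Printer  | Xander  
Notebook | Dana    
Router   | Eve     


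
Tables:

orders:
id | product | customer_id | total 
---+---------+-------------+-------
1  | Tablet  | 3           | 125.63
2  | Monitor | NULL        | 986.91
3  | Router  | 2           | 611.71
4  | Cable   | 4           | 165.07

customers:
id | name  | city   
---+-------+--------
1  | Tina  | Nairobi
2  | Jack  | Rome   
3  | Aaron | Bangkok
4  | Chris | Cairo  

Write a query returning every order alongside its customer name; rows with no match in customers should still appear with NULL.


LEFT JOIN keeps every row from orders (the left table); where customer_id has no match in customers, the customer columns become NULL. Walk through each order:
  - order 1 (Tablet): customer_id=3 -> matches Aaron
  - order 2 (Monitor): customer_id=NULL, no match -> kept with NULL
  - order 3 (Router): customer_id=2 -> matches Jack
  - order 4 (Cable): customer_id=4 -> matches Chris
All 4 rows appear; 1 has NULL customer.

SQL:
SELECT a.product, b.name AS customer
FROM orders a
LEFT JOIN customers b ON a.customer_id = b.id

Result:
product | customer
--------+---------
Tablet  | Aaron   
Monitor | NULL    
Router  | Jack    
Cable   | Chris   


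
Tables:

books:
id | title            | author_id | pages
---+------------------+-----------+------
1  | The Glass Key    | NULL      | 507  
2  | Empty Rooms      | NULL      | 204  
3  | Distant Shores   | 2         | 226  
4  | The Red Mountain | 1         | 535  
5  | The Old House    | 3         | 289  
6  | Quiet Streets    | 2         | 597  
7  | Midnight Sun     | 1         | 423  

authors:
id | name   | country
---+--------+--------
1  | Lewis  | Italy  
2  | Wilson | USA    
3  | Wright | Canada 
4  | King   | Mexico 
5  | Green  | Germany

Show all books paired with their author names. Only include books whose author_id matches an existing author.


INNER JOIN keeps only books rows whose author_id matches an id in authors. Walk through each book:
  - book 1 (The Glass Key): author_id=NULL, no match -> dropped
  - book 2 (Empty Rooms): author_id=NULL, no match -> dropped
  - book 3 (Distant Shores): author_id=2 -> matches Wilson
  - book 4 (The Red Mountain): author_id=1 -> matches Lewis
  - book 5 (The Old House): author_id=3 -> matches Wright
  - book 6 (Quiet Streets): author_id=2 -> matches Wilson
  - book 7 (Midnight Sun): author_id=1 -> matches Lewis
So 2 of 7 rows are dropped.

SQL:
SELECT a.title, b.name AS author
FROM books a
INNER JOIN authors b ON a.author_id = b.id

Result:
title            | author
-----------------+-------
Distant Shores   | Wilson
The Red Mountain | Lewis 
The Old House    | Wright
Quiet Streets    | Wilson
Midnight Sun     | Lewis 


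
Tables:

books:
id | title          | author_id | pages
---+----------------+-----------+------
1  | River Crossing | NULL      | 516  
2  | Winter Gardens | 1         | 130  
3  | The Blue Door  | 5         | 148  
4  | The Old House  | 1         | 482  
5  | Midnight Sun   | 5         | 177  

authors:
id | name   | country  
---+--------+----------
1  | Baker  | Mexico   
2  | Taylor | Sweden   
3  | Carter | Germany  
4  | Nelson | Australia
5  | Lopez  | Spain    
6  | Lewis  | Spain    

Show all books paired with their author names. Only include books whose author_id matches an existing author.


INNER JOIN keeps only books rows whose author_id matches an id in authors. Walk through each book:
  - book 1 (River Crossing): author_id=NULL, no match -> dropped
  - book 2 (Winter Gardens): author_id=1 -> matches Baker
  - book 3 (The Blue Door): author_id=5 -> matches Lopez
  - book 4 (The Old House): author_id=1 -> matches Baker
  - book 5 (Midnight Sun): author_id=5 -> matches Lopez
So 1 of 5 rows is dropped.

SQL:
SELECT a.title, b.name AS author
FROM books a
INNER JOIN authors b ON a.author_id = b.id

Result:
title          | author
---------------+-------
Winter Gardens | Baker 
The Blue Door  | Lopez 
The Old House  | Baker 
Midnight Sun   | Lopez 


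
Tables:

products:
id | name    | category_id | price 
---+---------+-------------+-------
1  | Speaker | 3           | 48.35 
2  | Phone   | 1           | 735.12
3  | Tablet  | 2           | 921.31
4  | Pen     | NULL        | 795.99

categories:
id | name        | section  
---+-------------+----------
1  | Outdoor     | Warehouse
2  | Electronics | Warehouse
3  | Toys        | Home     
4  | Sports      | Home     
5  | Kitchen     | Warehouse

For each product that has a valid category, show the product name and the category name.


INNER JOIN keeps only products rows whose category_id matches an id in categories. Walk through each product:
  - product 1 (Speaker): category_id=3 -> matches Toys
  - product 2 (Phone): category_id=1 -> matches Outdoor
  - product 3 (Tablet): category_id=2 -> matches Electronics
  - product 4 (Pen): category_id=NULL, no match -> dropped
So 1 of 4 rows is dropped.

SQL:
SELECT a.name, b.name AS category
FROM products a
INNER JOIN categories b ON a.category_id = b.id

Result:
name    | category   
--------+------------
Speaker | Toys       
Phone   | Outdoor    
Tablet  | Electronics


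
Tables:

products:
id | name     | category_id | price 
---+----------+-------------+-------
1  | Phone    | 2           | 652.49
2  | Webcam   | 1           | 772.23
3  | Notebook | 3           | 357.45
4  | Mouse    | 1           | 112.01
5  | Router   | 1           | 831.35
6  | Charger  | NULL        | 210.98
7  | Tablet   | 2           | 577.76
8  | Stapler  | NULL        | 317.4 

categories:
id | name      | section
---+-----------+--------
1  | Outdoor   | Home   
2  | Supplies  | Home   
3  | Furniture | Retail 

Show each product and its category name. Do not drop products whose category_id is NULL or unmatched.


LEFT JOIN keeps every row from products (the left table); where category_id has no match in categories, the category columns become NULL. Walk through each product:
  - product 1 (Phone): category_id=2 -> matches Supplies
  - product 2 (Webcam): category_id=1 -> matches Outdoor
  - product 3 (Notebook): category_id=3 -> matches Furniture
  - product 4 (Mouse): category_id=1 -> matches Outdoor
  - product 5 (Router): category_id=1 -> matches Outdoor
  - product 6 (Charger): category_id=NULL, no match -> kept with NULL
  - product 7 (Tablet): category_id=2 -> matches Supplies
  - product 8 (Stapler): category_id=NULL, no match -> kept with NULL
All 8 rows appear; 2 have NULL category.

SQL:
SELECT a.name, b.name AS category
FROM products a
LEFT JOIN categories b ON a.category_id = b.id

Result:
name     | category 
---------+----------
Phone    | Supplies 
Webcam   | Outdoor  
Notebook | Furniture
Mouse    | Outdoor  
Router   | Outdoor  
Charger  | NULL     
Tablet   | Supplies 
Stapler  | NULL     


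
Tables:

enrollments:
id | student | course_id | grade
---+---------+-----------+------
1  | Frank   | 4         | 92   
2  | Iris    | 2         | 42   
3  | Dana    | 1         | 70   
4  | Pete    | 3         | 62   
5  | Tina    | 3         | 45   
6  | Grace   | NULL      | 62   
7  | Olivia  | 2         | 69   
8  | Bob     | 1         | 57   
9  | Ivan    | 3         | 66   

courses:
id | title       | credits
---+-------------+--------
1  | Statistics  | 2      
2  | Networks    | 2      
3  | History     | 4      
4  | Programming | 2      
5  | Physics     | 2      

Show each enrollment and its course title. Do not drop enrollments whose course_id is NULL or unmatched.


LEFT JOIN keeps every row from enrollments (the left table); where course_id has no match in courses, the course columns become NULL. Walk through each enrollment:
  - enrollment 1 (Frank): course_id=4 -> matches Programming
  - enrollment 2 (Iris): course_id=2 -> matches Networks
  - enrollment 3 (Dana): course_id=1 -> matches Statistics
  - enrollment 4 (Pete): course_id=3 -> matches History
  - enrollment 5 (Tina): course_id=3 -> matches History
  - enrollment 6 (Grace): course_id=NULL, no match -> kept with NULL
  - enrollment 7 (Olivia): course_id=2 -> matches Networks
  - enrollment 8 (Bob): course_id=1 -> matches Statistics
  - enrollment 9 (Ivan): course_id=3 -> matches History
All 9 rows appear; 1 has NULL course.

SQL:
SELECT a.student, b.title AS course
FROM enrollments a
LEFT JOIN courses b ON a.course_id = b.id

Result:
student | course     
--------+------------
Frank   | Programming
Iris    | Networks   
Dana    | Statistics 
Pete    | History    
Tina    | History    
Grace   | NULL       
Olivia  | Networks   
Bob     | Statistics 
Ivan    | History    


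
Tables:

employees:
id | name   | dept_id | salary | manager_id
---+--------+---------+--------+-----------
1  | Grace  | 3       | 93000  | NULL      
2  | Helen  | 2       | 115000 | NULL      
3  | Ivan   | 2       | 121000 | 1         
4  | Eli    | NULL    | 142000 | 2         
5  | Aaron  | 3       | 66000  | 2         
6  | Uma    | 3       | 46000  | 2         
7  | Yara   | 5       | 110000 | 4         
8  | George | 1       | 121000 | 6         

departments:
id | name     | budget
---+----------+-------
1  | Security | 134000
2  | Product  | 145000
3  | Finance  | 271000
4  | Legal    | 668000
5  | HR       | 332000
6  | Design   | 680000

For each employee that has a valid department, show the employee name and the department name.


INNER JOIN keeps only employees rows whose dept_id matches an id in departments. Walk through each employee:
  - employee 1 (Grace): dept_id=3 -> matches Finance
  - employee 2 (Helen): dept_id=2 -> matches Product
  - employee 3 (Ivan): dept_id=2 -> matches Product
  - employee 4 (Eli): dept_id=NULL, no match -> dropped
  - employee 5 (Aaron): dept_id=3 -> matches Finance
  - employee 6 (Uma): dept_id=3 -> matches Finance
  - employee 7 (Yara): dept_id=5 -> matches HR
  - employee 8 (George): dept_id=1 -> matches Security
So 1 of 8 rows is dropped.

SQL:
SELECT a.name, b.name AS department
FROM employees a
INNER JOIN departments b ON a.dept_id = b.id

Result:
name   | department
-------+-----------
Grace  | Finance   
Helen  | Product   
Ivan   | Product   
Aaron  | Finance   
Uma    | Finance   
Yara   | HR        
George | Security  


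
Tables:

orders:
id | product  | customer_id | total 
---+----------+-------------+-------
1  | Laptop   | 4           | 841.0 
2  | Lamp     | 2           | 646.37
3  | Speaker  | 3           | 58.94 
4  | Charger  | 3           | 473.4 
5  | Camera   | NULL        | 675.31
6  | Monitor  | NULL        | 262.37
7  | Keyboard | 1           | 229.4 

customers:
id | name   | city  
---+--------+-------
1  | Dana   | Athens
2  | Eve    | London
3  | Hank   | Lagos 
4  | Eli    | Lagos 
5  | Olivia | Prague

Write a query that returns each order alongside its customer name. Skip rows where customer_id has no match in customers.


INNER JOIN keeps only orders rows whose customer_id matches an id in customers. Walk through each order:
  - order 1 (Laptop): customer_id=4 -> matches Eli
  - order 2 (Lamp): customer_id=2 -> matches Eve
  - order 3 (Speaker): customer_id=3 -> matches Hank
  - order 4 (Charger): customer_id=3 -> matches Hank
  - order 5 (Camera): customer_id=NULL, no match -> dropped
  - order 6 (Monitor): customer_id=NULL, no match -> dropped
  - order 7 (Keyboard): customer_id=1 -> matches Dana
So 2 of 7 rows are dropped.

SQL:
SELECT a.product, b.name AS customer
FROM orders a
INNER JOIN customers b ON a.customer_id = b.id

Result:
product  | customer
---------+---------
Laptop   | Eli     
Lamp     | Eve     
Speaker  | Hank    
Charger  | Hank    
Keyboard | Dana    


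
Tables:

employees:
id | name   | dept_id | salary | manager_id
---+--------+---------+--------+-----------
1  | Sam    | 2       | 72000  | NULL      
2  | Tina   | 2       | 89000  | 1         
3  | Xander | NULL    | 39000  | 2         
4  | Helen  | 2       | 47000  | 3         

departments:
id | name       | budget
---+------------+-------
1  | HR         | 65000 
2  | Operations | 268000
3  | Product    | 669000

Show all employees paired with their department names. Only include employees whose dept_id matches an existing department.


INNER JOIN keeps only employees rows whose dept_id matches an id in departments. Walk through each employee:
  - employee 1 (Sam): dept_id=2 -> matches Operations
  - employee 2 (Tina): dept_id=2 -> matches Operations
  - employee 3 (Xander): dept_id=NULL, no match -> dropped
  - employee 4 (Helen): dept_id=2 -> matches Operations
So 1 of 4 rows is dropped.

SQL:
SELECT a.name, b.name AS department
FROM employees a
INNER JOIN departments b ON a.dept_id = b.id

Result:
name  | department
------+-----------
Sam   | Operations
Tina  | Operations
Helen | Operations


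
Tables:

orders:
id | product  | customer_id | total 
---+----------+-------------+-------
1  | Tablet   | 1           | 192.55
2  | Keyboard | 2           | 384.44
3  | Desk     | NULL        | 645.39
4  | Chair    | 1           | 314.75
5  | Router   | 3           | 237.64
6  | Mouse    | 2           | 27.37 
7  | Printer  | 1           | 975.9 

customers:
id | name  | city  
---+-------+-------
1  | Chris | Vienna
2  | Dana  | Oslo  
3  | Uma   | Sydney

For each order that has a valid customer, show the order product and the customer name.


INNER JOIN keeps only orders rows whose customer_id matches an id in customers. Walk through each order:
  - order 1 (Tablet): customer_id=1 -> matches Chris
  - order 2 (Keyboard): customer_id=2 -> matches Dana
  - order 3 (Desk): customer_id=NULL, no match -> dropped
  - order 4 (Chair): customer_id=1 -> matches Chris
  - order 5 (Router): customer_id=3 -> matches Uma
  - order 6 (Mouse): customer_id=2 -> matches Dana
  - order 7 (Printer): customer_id=1 -> matches Chris
So 1 of 7 rows is dropped.

SQL:
SELECT a.product, b.name AS customer
FROM orders a
INNER JOIN customers b ON a.customer_id = b.id

Result:
product  | customer
---------+---------
Tablet   | Chris   
Keyboard | Dana    
Chair    | Chris   
Router   | Uma     
Mouse    | Dana    
Printer  | Chris   


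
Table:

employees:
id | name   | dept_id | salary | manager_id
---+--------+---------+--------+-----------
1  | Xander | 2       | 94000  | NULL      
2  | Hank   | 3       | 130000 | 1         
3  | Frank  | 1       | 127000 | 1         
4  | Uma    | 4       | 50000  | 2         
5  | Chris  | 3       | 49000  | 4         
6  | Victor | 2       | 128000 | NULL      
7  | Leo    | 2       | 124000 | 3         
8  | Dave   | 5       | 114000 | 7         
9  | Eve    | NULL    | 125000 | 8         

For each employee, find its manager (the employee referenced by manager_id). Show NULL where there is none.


This is a self-join: employees is joined to a second copy of itself, matching each row's manager_id to another row's id. Use LEFT JOIN so rows with manager_id=NULL are kept.
  - employee 1 (Xander): manager_id=NULL -> NULL
  - employee 2 (Hank): manager_id=1 -> Xander
  - employee 3 (Frank): manager_id=1 -> Xander
  - employee 4 (Uma): manager_id=2 -> Hank
  - employee 5 (Chris): manager_id=4 -> Uma
  - employee 6 (Victor): manager_id=NULL -> NULL
  - employee 7 (Leo): manager_id=3 -> Frank
  - employee 8 (Dave): manager_id=7 -> Leo
  - employee 9 (Eve): manager_id=8 -> Dave

SQL:
SELECT a.name AS item, b.name AS manager
FROM employees a
LEFT JOIN employees b ON a.manager_id = b.id

Result:
item   | manager
-------+--------
Xander | NULL   
Hank   | Xander 
Frank  | Xander 
Uma    | Hank   
Chris  | Uma    
Victor | NULL   
Leo    | Frank  
Dave   | Leo    
Eve    | Dave   


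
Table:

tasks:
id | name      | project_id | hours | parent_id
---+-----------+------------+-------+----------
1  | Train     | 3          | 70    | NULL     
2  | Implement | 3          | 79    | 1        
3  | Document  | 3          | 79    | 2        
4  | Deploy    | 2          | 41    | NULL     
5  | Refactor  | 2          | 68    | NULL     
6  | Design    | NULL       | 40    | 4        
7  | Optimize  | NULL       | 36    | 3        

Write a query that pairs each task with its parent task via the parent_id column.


This is a self-join: tasks is joined to a second copy of itself, matching each row's parent_id to another row's id. Use LEFT JOIN so rows with parent_id=NULL are kept.
  - task 1 (Train): parent_id=NULL -> NULL
  - task 2 (Implement): parent_id=1 -> Train
  - task 3 (Document): parent_id=2 -> Implement
  - task 4 (Deploy): parent_id=NULL -> NULL
  - task 5 (Refactor): parent_id=NULL -> NULL
  - task 6 (Design): parent_id=4 -> Deploy
  - task 7 (Optimize): parent_id=3 -> Document

SQL:
SELECT a.name AS item, b.name AS parent
FROM tasks a
LEFT JOIN tasks b ON a.parent_id = b.id

Result:
item      | parent   
----------+----------
Train     | NULL     
Implement | Train    
Document  | Implement
Deploy    | NULL     
Refactor  | NULL     
Design    | Deploy   
Optimize  | Document 


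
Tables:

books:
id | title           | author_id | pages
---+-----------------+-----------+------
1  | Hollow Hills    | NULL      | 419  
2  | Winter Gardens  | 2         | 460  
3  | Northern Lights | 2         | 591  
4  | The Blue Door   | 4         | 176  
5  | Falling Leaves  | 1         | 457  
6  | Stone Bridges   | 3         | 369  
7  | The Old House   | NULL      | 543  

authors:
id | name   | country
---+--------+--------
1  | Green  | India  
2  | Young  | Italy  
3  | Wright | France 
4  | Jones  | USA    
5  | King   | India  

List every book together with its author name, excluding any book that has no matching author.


INNER JOIN keeps only books rows whose author_id matches an id in authors. Walk through each book:
  - book 1 (Hollow Hills): author_id=NULL, no match -> dropped
  - book 2 (Winter Gardens): author_id=2 -> matches Young
  - book 3 (Northern Lights): author_id=2 -> matches Young
  - book 4 (The Blue Door): author_id=4 -> matches Jones
  - book 5 (Falling Leaves): author_id=1 -> matches Green
  - book 6 (Stone Bridges): author_id=3 -> matches Wright
  - book 7 (The Old House): author_id=NULL, no match -> dropped
So 2 of 7 rows are dropped.

SQL:
SELECT a.title, b.name AS author
FROM books a
INNER JOIN authors b ON a.author_id = b.id

Result:
title           | author
----------------+-------
Winter Gardens  | Young 
Northern Lights | Young 
The Blue Door   | Jones 
Falling Leaves  | Green 
Stone Bridges   | Wright


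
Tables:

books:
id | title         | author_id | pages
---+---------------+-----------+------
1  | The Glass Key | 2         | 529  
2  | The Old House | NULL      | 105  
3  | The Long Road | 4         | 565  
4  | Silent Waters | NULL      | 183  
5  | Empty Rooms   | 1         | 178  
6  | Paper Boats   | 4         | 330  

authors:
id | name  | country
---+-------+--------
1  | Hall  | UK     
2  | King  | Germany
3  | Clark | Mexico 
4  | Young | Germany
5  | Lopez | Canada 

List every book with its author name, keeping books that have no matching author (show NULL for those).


LEFT JOIN keeps every row from books (the left table); where author_id has no match in authors, the author columns become NULL. Walk through each book:
  - book 1 (The Glass Key): author_id=2 -> matches King
  - book 2 (The Old House): author_id=NULL, no match -> kept with NULL
  - book 3 (The Long Road): author_id=4 -> matches Young
  - book 4 (Silent Waters): author_id=NULL, no match -> kept with NULL
  - book 5 (Empty Rooms): author_id=1 -> matches Hall
  - book 6 (Paper Boats): author_id=4 -> matches Young
All 6 rows appear; 2 have NULL author.

SQL:
SELECT a.title, b.name AS author
FROM books a
LEFT JOIN authors b ON a.author_id = b.id

Result:
title         | author
--------------+-------
The Glass Key | King  
The Old House | NULL  
The Long Road | Young 
Silent Waters | NULL  
Empty Rooms   | Hall  
Paper Boats   | Young 


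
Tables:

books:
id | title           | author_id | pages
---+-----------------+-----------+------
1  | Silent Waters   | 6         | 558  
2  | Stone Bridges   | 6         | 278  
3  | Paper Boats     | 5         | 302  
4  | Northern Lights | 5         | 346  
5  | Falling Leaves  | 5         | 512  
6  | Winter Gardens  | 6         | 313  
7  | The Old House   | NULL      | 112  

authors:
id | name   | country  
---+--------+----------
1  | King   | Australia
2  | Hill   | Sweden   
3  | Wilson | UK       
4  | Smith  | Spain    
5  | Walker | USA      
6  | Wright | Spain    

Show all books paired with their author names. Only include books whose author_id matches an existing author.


INNER JOIN keeps only books rows whose author_id matches an id in authors. Walk through each book:
  - book 1 (Silent Waters): author_id=6 -> matches Wright
  - book 2 (Stone Bridges): author_id=6 -> matches Wright
  - book 3 (Paper Boats): author_id=5 -> matches Walker
  - book 4 (Northern Lights): author_id=5 -> matches Walker
  - book 5 (Falling Leaves): author_id=5 -> matches Walker
  - book 6 (Winter Gardens): author_id=6 -> matches Wright
  - book 7 (The Old House): author_id=NULL, no match -> dropped
So 1 of 7 rows is dropped.

SQL:
SELECT a.title, b.name AS author
FROM books a
INNER JOIN authors b ON a.author_id = b.id

Result:
title           | author
----------------+-------
Silent Waters   | Wright
Stone Bridges   | Wright
Paper Boats     | Walker
Northern Lights | Walker
Falling Leaves  | Walker
Winter Gardens  | Wright


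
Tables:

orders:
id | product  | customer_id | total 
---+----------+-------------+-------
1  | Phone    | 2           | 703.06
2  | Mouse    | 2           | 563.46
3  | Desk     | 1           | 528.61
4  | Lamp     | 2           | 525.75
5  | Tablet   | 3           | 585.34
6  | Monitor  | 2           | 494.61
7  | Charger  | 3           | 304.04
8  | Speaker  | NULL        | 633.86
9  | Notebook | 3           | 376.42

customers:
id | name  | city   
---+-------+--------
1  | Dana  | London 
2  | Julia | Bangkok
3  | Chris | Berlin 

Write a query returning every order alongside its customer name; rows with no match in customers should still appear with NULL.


LEFT JOIN keeps every row from orders (the left table); where customer_id has no match in customers, the customer columns become NULL. Walk through each order:
  - order 1 (Phone): customer_id=2 -> matches Julia
  - order 2 (Mouse): customer_id=2 -> matches Julia
  - order 3 (Desk): customer_id=1 -> matches Dana
  - order 4 (Lamp): customer_id=2 -> matches Julia
  - order 5 (Tablet): customer_id=3 -> matches Chris
  - order 6 (Monitor): customer_id=2 -> matches Julia
  - order 7 (Charger): customer_id=3 -> matches Chris
  - order 8 (Speaker): customer_id=NULL, no match -> kept with NULL
  - order 9 (Notebook): customer_id=3 -> matches Chris
All 9 rows appear; 1 has NULL customer.

SQL:
SELECT a.product, b.name AS customer
FROM orders a
LEFT JOIN customers b ON a.customer_id = b.id

Result:
product  | customer
---------+---------
Phone    | Julia   
Mouse    | Julia   
Desk     | Dana    
Lamp     | Julia   
Tablet   | Chris   
Monitor  | Julia   
Charger  | Chris   
Speaker  | NULL    
Notebook | Chris   


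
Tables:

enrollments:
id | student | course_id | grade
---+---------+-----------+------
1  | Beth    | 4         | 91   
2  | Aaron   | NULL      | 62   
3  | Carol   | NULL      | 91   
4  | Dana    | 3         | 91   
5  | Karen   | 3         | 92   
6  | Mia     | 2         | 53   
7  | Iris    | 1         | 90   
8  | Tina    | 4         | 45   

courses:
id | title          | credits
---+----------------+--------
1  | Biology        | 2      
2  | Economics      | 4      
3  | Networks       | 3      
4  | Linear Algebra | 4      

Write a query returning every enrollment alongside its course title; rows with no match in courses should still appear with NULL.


LEFT JOIN keeps every row from enrollments (the left table); where course_id has no match in courses, the course columns become NULL. Walk through each enrollment:
  - enrollment 1 (Beth): course_id=4 -> matches Linear Algebra
  - enrollment 2 (Aaron): course_id=NULL, no match -> kept with NULL
  - enrollment 3 (Carol): course_id=NULL, no match -> kept with NULL
  - enrollment 4 (Dana): course_id=3 -> matches Networks
  - enrollment 5 (Karen): course_id=3 -> matches Networks
  - enrollment 6 (Mia): course_id=2 -> matches Economics
  - enrollment 7 (Iris): course_id=1 -> matches Biology
  - enrollment 8 (Tina): course_id=4 -> matches Linear Algebra
All 8 rows appear; 2 have NULL course.

SQL:
SELECT a.student, b.title AS course
FROM enrollments a
LEFT JOIN courses b ON a.course_id = b.id

Result:
student | course        
--------+---------------
Beth    | Linear Algebra
Aaron   | NULL          
Carol   | NULL          
Dana    | Networks      
Karen   | Networks      
Mia     | Economics     
Iris    | Biology       
Tina    | Linear Algebra


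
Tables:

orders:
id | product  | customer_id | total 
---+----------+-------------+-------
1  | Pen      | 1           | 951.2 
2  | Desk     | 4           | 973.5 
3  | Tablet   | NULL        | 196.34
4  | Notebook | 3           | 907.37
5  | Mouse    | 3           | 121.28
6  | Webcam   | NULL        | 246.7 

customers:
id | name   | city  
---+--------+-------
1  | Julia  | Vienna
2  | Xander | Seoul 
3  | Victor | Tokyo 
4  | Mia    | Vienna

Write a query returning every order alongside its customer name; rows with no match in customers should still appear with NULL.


LEFT JOIN keeps every row from orders (the left table); where customer_id has no match in customers, the customer columns become NULL. Walk through each order:
  - order 1 (Pen): customer_id=1 -> matches Julia
  - order 2 (Desk): customer_id=4 -> matches Mia
  - order 3 (Tablet): customer_id=NULL, no match -> kept with NULL
  - order 4 (Notebook): customer_id=3 -> matches Victor
  - order 5 (Mouse): customer_id=3 -> matches Victor
  - order 6 (Webcam): customer_id=NULL, no match -> kept with NULL
All 6 rows appear; 2 have NULL customer.

SQL:
SELECT a.product, b.name AS customer
FROM orders a
LEFT JOIN customers b ON a.customer_id = b.id

Result:
product  | customer
---------+---------
Pen      | Julia   
Desk     | Mia     
Tablet   | NULL    
Notebook | Victor  
Mouse    | Victor  
Webcam   | NULL    


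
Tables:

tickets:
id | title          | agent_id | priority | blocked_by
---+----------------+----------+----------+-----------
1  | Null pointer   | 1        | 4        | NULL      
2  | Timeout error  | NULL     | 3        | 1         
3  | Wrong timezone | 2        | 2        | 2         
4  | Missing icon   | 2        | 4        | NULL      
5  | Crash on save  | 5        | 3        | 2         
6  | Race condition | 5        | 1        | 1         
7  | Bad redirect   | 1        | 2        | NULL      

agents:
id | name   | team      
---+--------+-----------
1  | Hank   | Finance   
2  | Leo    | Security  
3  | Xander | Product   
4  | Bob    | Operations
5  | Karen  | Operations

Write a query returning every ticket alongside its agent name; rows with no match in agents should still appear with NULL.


LEFT JOIN keeps every row from tickets (the left table); where agent_id has no match in agents, the agent columns become NULL. Walk through each ticket:
  - ticket 1 (Null pointer): agent_id=1 -> matches Hank
  - ticket 2 (Timeout error): agent_id=NULL, no match -> kept with NULL
  - ticket 3 (Wrong timezone): agent_id=2 -> matches Leo
  - ticket 4 (Missing icon): agent_id=2 -> matches Leo
  - ticket 5 (Crash on save): agent_id=5 -> matches Karen
  - ticket 6 (Race condition): agent_id=5 -> matches Karen
  - ticket 7 (Bad redirect): agent_id=1 -> matches Hank
All 7 rows appear; 1 has NULL agent.

SQL:
SELECT a.title, b.name AS agent
FROM tickets a
LEFT JOIN agents b ON a.agent_id = b.id

Result:
title          | agent
---------------+------
Null pointer   | Hank 
Timeout error  | NULL 
Wrong timezone | Leo  
Missing icon   | Leo  
Crash on save  | Karen
Race condition | Karen
Bad redirect   | Hank 
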